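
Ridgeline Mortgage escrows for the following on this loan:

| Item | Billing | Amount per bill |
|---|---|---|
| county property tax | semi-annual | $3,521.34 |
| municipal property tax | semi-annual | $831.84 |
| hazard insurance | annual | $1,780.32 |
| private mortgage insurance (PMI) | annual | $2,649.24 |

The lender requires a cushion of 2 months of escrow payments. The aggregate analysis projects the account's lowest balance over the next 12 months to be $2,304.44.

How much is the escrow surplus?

County property tax = $3,521.34 × 2 = $7,042.68
Municipal property tax = $831.84 × 2 = $1,663.68
Hazard insurance = $1,780.32
Private mortgage insurance (PMI) = $2,649.24
Total annual escrow = $13,135.92
Base monthly escrow = $13,135.92 / 12 = $1,094.66
Required reserve = 2 × $1,094.66 = $2,189.32
Surplus = $2,304.44 − $2,189.32 = $115.12

$115.12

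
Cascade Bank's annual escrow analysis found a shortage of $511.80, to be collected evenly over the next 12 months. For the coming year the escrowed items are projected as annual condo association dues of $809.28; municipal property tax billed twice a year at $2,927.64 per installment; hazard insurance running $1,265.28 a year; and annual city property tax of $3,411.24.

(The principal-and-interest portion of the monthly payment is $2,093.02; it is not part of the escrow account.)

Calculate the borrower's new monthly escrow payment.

Condo association dues — $809.28 annually
Municipal property tax — $2,927.64 × 2 = $5,855.28 annually
Hazard insurance — $1,265.28 annually
City property tax — $3,411.24 annually
Annual escrow total = $809.28 + $5,855.28 + $1,265.28 + $3,411.24 = $11,341.08
Base monthly escrow = $11,341.08 ÷ 12 = $945.09
Shortage spread = $511.80 ÷ 12 = $42.65/mo
Adjusted monthly = $945.09 + $42.65 = $987.74

$987.74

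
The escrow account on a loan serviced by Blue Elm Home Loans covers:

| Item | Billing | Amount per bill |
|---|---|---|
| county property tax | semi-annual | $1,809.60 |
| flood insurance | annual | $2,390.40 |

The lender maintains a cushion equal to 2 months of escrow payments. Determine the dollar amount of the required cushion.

County property tax: $1,809.60 × 2 = $3,619.20 per year
Flood insurance: $2,390.40 per year
Yearly total = $3,619.20 + $2,390.40 = $6,009.60
Base monthly escrow = $6,009.60 ÷ 12 = $500.80
Required cushion = 2 × $500.80 = $1,001.60

$1,001.60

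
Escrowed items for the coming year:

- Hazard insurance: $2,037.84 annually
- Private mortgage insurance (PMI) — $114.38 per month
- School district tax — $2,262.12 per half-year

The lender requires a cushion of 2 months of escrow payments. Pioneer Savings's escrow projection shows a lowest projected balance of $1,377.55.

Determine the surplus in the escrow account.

Hazard insurance — $2,037.84 per year
Private mortgage insurance (PMI) — $114.38 × 12 = $1,372.56 per year
School district tax — $2,262.12 × 2 = $4,524.24 per year
Total per year = $7,934.64
Base monthly escrow = $7,934.64 ÷ 12 = $661.22
Required cushion = 2 × $661.22 = $1,322.44
Excess over cushion: $1,377.55 − $1,322.44 = $55.11

$55.11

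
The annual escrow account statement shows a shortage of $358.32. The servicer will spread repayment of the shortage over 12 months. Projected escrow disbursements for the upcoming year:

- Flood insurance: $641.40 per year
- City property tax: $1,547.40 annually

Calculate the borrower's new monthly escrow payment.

$212.26

Flood insurance: $641.40 per year
City property tax: $1,547.40 per year
Annual escrow total = $2,188.80
Monthly = $2,188.80 ÷ 12 = $182.40
Shortage spread = $358.32 ÷ 12 = $29.86/mo
New monthly escrow = $182.40 + $29.86 = $212.26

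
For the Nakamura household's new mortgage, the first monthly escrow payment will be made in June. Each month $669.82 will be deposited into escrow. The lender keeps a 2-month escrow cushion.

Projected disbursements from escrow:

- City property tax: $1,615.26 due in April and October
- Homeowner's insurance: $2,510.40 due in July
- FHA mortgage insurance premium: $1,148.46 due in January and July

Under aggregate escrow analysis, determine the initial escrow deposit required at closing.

$3,658.86

Cushion = 2 × $669.82 = $1,339.64
Trial balance (start $0, +$669.82 each month, − disbursements):
  Jun: +$669.82 → $669.82
  Jul: +$669.82 − $3,658.86 → -$2,319.22
  Aug: +$669.82 → -$1,649.40
  Sep: +$669.82 → -$979.58
  Oct: +$669.82 − $1,615.26 → -$1,925.02
  Nov: +$669.82 → -$1,255.20
  Dec: +$669.82 → -$585.38
  Jan: +$669.82 − $1,148.46 → -$1,064.02
  Feb: +$669.82 → -$394.20
  Mar: +$669.82 → $275.62
  Apr: +$669.82 − $1,615.26 → -$669.82
  May: +$669.82 → $0.00
Lowest trial balance = -$2,319.22 (Jul)
Initial deposit = cushion − low point = $1,339.64 − (-$2,319.22) = $3,658.86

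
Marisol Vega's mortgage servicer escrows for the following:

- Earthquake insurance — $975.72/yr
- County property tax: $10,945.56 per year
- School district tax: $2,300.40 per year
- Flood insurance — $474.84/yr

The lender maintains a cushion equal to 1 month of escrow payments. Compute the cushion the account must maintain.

Earthquake insurance — $975.72
County property tax — $10,945.56
School district tax — $2,300.40
Flood insurance — $474.84
Yearly total = $975.72 + $10,945.56 + $2,300.40 + $474.84 = $14,696.52
Monthly = $14,696.52 ÷ 12 = $1,224.71
Required cushion = 1 × $1,224.71 = $1,224.71

$1,224.71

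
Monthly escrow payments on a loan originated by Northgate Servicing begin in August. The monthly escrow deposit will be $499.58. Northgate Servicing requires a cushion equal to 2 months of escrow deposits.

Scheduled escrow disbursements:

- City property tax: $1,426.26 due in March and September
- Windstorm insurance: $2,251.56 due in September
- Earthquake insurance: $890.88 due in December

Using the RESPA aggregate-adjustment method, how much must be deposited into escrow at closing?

$3,677.82

Cushion = 2 × $499.58 = $999.16
Trial balance (start $0, +$499.58 each month, − disbursements):
  Aug: +$499.58 → $499.58
  Sep: +$499.58 − $3,677.82 → -$2,678.66
  Oct: +$499.58 → -$2,179.08
  Nov: +$499.58 → -$1,679.50
  Dec: +$499.58 − $890.88 → -$2,070.80
  Jan: +$499.58 → -$1,571.22
  Feb: +$499.58 → -$1,071.64
  Mar: +$499.58 − $1,426.26 → -$1,998.32
  Apr: +$499.58 → -$1,498.74
  May: +$499.58 → -$999.16
  Jun: +$499.58 → -$499.58
  Jul: +$499.58 → $0.00
Lowest trial balance = -$2,678.66 (Sep)
Initial deposit = cushion − low point = $999.16 − (-$2,678.66) = $3,677.82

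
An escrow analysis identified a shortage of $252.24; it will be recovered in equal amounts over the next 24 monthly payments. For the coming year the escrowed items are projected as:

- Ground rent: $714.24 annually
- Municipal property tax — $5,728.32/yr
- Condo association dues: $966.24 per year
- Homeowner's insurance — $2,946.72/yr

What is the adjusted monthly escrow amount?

Ground rent — $714.24/yr
Municipal property tax — $5,728.32/yr
Condo association dues — $966.24/yr
Homeowner's insurance — $2,946.72/yr
Total per year = $714.24 + $5,728.32 + $966.24 + $2,946.72 = $10,355.52
Per month = $10,355.52 / 12 = $862.96
Monthly shortage recovery: $252.24 ÷ 24 = $10.51
New monthly escrow = $862.96 + $10.51 = $873.47

$873.47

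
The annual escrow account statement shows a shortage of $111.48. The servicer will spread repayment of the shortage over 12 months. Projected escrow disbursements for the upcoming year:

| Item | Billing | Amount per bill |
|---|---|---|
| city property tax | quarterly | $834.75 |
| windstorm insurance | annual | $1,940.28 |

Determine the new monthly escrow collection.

$449.23

City property tax = $834.75 × 4 = $3,339.00 per year
Windstorm insurance = $1,940.28 per year
Yearly total = $5,279.28
Monthly = $5,279.28 ÷ 12 = $439.94
Monthly shortage recovery: $111.48 ÷ 12 = $9.29
New monthly escrow = $439.94 + $9.29 = $449.23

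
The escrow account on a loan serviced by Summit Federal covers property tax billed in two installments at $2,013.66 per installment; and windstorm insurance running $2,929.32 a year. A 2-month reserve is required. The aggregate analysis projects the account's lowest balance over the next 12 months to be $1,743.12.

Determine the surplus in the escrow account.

Property tax: $2,013.66 × 2 = $4,027.32 per year
Windstorm insurance: $2,929.32 per year
Annual escrow total = $4,027.32 + $2,929.32 = $6,956.64
Monthly = $6,956.64 ÷ 12 = $579.72
Cushion = 2 × $579.72 = $1,159.44
Excess over cushion: $1,743.12 − $1,159.44 = $583.68

$583.68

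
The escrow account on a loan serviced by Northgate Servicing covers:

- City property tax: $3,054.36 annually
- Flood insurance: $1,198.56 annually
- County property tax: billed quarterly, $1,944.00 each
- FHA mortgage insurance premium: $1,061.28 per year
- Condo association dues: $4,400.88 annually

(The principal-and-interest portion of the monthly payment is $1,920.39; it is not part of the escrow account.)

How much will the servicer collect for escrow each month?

City property tax — $3,054.36/yr
Flood insurance — $1,198.56/yr
County property tax — $1,944.00 × 4 = $7,776.00/yr
FHA mortgage insurance premium — $1,061.28/yr
Condo association dues — $4,400.88/yr
Combined annual = $17,491.08
Monthly escrow = $17,491.08 / 12 = $1,457.59

$1,457.59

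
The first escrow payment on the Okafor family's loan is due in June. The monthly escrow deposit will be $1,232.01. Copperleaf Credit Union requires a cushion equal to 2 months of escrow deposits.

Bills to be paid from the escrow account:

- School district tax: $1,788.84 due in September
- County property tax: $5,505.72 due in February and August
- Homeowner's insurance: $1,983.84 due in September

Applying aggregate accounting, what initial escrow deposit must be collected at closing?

$6,814.38

Cushion = 2 × $1,232.01 = $2,464.02
Trial balance (start $0, +$1,232.01 each month, − disbursements):
  Jun: +$1,232.01 → $1,232.01
  Jul: +$1,232.01 → $2,464.02
  Aug: +$1,232.01 − $5,505.72 → -$1,809.69
  Sep: +$1,232.01 − $3,772.68 → -$4,350.36
  Oct: +$1,232.01 → -$3,118.35
  Nov: +$1,232.01 → -$1,886.34
  Dec: +$1,232.01 → -$654.33
  Jan: +$1,232.01 → $577.68
  Feb: +$1,232.01 − $5,505.72 → -$3,696.03
  Mar: +$1,232.01 → -$2,464.02
  Apr: +$1,232.01 → -$1,232.01
  May: +$1,232.01 → $0.00
Lowest trial balance = -$4,350.36 (Sep)
Initial deposit = cushion − low point = $2,464.02 − (-$4,350.36) = $6,814.38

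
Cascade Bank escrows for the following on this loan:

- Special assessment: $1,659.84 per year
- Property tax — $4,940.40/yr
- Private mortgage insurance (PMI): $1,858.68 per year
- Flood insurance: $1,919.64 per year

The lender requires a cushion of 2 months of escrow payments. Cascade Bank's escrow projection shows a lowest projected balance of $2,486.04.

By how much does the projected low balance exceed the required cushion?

Special assessment: $1,659.84/yr
Property tax: $4,940.40/yr
Private mortgage insurance (PMI): $1,858.68/yr
Flood insurance: $1,919.64/yr
Combined annual = $10,378.56
Base monthly escrow = $10,378.56 / 12 = $864.88
Required cushion = 2 × $864.88 = $1,729.76
Surplus = $2,486.04 − $1,729.76 = $756.28

$756.28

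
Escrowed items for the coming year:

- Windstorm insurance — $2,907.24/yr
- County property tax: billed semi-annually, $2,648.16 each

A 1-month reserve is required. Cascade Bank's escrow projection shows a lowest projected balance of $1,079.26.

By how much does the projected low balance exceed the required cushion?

$395.63

Windstorm insurance — $2,907.24 annually
County property tax — $2,648.16 × 2 = $5,296.32 annually
Combined annual = $2,907.24 + $5,296.32 = $8,203.56
Monthly = $8,203.56 ÷ 12 = $683.63
Required reserve = 1 × $683.63 = $683.63
Surplus = $1,079.26 − $683.63 = $395.63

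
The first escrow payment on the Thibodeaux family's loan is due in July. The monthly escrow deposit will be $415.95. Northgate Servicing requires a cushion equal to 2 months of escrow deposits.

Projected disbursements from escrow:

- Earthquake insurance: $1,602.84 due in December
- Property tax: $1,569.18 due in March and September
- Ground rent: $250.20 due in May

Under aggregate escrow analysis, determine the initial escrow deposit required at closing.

Cushion = 2 × $415.95 = $831.90
Trial balance (start $0, +$415.95 each month, − disbursements):
  Jul: +$415.95 → $415.95
  Aug: +$415.95 → $831.90
  Sep: +$415.95 − $1,569.18 → -$321.33
  Oct: +$415.95 → $94.62
  Nov: +$415.95 → $510.57
  Dec: +$415.95 − $1,602.84 → -$676.32
  Jan: +$415.95 → -$260.37
  Feb: +$415.95 → $155.58
  Mar: +$415.95 − $1,569.18 → -$997.65
  Apr: +$415.95 → -$581.70
  May: +$415.95 − $250.20 → -$415.95
  Jun: +$415.95 → $0.00
Lowest trial balance = -$997.65 (Mar)
Initial deposit = cushion − low point = $831.90 − (-$997.65) = $1,829.55

$1,829.55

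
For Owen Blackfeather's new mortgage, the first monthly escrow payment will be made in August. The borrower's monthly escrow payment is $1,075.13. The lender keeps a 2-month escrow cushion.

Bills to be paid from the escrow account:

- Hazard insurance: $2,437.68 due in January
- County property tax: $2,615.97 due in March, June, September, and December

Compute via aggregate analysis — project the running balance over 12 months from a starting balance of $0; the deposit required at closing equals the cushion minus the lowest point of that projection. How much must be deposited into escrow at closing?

$3,834.81

Cushion = 2 × $1,075.13 = $2,150.26
Trial balance (start $0, +$1,075.13 each month, − disbursements):
  Aug: +$1,075.13 → $1,075.13
  Sep: +$1,075.13 − $2,615.97 → -$465.71
  Oct: +$1,075.13 → $609.42
  Nov: +$1,075.13 → $1,684.55
  Dec: +$1,075.13 − $2,615.97 → $143.71
  Jan: +$1,075.13 − $2,437.68 → -$1,218.84
  Feb: +$1,075.13 → -$143.71
  Mar: +$1,075.13 − $2,615.97 → -$1,684.55
  Apr: +$1,075.13 → -$609.42
  May: +$1,075.13 → $465.71
  Jun: +$1,075.13 − $2,615.97 → -$1,075.13
  Jul: +$1,075.13 → $0.00
Lowest trial balance = -$1,684.55 (Mar)
Initial deposit = cushion − low point = $2,150.26 − (-$1,684.55) = $3,834.81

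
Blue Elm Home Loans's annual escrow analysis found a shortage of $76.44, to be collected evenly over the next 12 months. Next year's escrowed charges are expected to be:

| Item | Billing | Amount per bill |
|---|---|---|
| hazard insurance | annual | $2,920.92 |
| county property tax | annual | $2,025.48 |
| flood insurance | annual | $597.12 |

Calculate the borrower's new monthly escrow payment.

$468.33

Hazard insurance = $2,920.92 per year
County property tax = $2,025.48 per year
Flood insurance = $597.12 per year
Yearly total = $5,543.52
Per month = $5,543.52 / 12 = $461.96
Monthly shortage recovery: $76.44 / 12 = $6.37
New monthly escrow = $461.96 + $6.37 = $468.33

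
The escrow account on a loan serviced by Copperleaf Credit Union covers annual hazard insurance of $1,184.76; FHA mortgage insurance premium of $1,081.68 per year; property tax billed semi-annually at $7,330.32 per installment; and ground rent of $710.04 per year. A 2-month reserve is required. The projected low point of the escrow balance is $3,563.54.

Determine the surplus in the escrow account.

$624.02

Hazard insurance = $1,184.76
FHA mortgage insurance premium = $1,081.68
Property tax = $7,330.32 × 2 = $14,660.64
Ground rent = $710.04
Total annual escrow = $17,637.12
Base monthly escrow = $17,637.12 / 12 = $1,469.76
Required reserve = 2 × $1,469.76 = $2,939.52
Surplus = $3,563.54 − $2,939.52 = $624.02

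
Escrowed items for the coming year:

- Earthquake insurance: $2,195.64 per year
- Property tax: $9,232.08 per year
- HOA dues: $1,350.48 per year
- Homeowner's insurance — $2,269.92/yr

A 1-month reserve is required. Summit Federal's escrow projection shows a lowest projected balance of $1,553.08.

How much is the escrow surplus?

Earthquake insurance = $2,195.64 per year
Property tax = $9,232.08 per year
HOA dues = $1,350.48 per year
Homeowner's insurance = $2,269.92 per year
Total annual escrow = $15,048.12
Monthly escrow = $15,048.12 ÷ 12 = $1,254.01
Required reserve = 1 × $1,254.01 = $1,254.01
Surplus = $1,553.08 − $1,254.01 = $299.07

$299.07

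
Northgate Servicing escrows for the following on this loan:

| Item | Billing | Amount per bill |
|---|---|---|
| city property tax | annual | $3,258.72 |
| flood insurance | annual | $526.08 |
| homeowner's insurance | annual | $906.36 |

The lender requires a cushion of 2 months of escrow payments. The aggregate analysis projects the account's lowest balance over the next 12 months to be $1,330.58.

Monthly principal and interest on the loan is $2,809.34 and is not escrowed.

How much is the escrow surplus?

$548.72

City property tax: $3,258.72
Flood insurance: $526.08
Homeowner's insurance: $906.36
Total per year = $4,691.16
Per month = $4,691.16 ÷ 12 = $390.93
Cushion = 2 × $390.93 = $781.86
Surplus = $1,330.58 − $781.86 = $548.72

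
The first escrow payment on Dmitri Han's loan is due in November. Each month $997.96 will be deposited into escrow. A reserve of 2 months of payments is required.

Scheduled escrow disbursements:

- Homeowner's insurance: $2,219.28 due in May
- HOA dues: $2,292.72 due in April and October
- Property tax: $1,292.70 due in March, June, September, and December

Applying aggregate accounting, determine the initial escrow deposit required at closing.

Cushion = 2 × $997.96 = $1,995.92
Trial balance (start $0, +$997.96 each month, − disbursements):
  Nov: +$997.96 → $997.96
  Dec: +$997.96 − $1,292.70 → $703.22
  Jan: +$997.96 → $1,701.18
  Feb: +$997.96 → $2,699.14
  Mar: +$997.96 − $1,292.70 → $2,404.40
  Apr: +$997.96 − $2,292.72 → $1,109.64
  May: +$997.96 − $2,219.28 → -$111.68
  Jun: +$997.96 − $1,292.70 → -$406.42
  Jul: +$997.96 → $591.54
  Aug: +$997.96 → $1,589.50
  Sep: +$997.96 − $1,292.70 → $1,294.76
  Oct: +$997.96 − $2,292.72 → $0.00
Lowest trial balance = -$406.42 (Jun)
Initial deposit = cushion − low point = $1,995.92 − (-$406.42) = $2,402.34

$2,402.34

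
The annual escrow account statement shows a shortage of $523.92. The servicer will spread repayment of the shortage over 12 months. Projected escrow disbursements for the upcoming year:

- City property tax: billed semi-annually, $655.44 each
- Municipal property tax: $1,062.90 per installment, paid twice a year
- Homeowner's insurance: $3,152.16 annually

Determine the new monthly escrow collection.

$592.73

City property tax: $655.44 × 2 = $1,310.88/yr
Municipal property tax: $1,062.90 × 2 = $2,125.80/yr
Homeowner's insurance: $3,152.16/yr
Total annual escrow = $1,310.88 + $2,125.80 + $3,152.16 = $6,588.84
Monthly = $6,588.84 ÷ 12 = $549.07
Shortage spread = $523.92 ÷ 12 = $43.66/mo
Adjusted monthly = $549.07 + $43.66 = $592.73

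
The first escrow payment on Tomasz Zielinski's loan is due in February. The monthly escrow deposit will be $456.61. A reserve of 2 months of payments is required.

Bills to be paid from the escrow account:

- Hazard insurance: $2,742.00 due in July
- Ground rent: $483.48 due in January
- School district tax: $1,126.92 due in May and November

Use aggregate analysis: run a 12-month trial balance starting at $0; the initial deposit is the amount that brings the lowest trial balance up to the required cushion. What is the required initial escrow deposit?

Cushion = 2 × $456.61 = $913.22
Trial balance (start $0, +$456.61 each month, − disbursements):
  Feb: +$456.61 → $456.61
  Mar: +$456.61 → $913.22
  Apr: +$456.61 → $1,369.83
  May: +$456.61 − $1,126.92 → $699.52
  Jun: +$456.61 → $1,156.13
  Jul: +$456.61 − $2,742.00 → -$1,129.26
  Aug: +$456.61 → -$672.65
  Sep: +$456.61 → -$216.04
  Oct: +$456.61 → $240.57
  Nov: +$456.61 − $1,126.92 → -$429.74
  Dec: +$456.61 → $26.87
  Jan: +$456.61 − $483.48 → $0.00
Lowest trial balance = -$1,129.26 (Jul)
Initial deposit = cushion − low point = $913.22 − (-$1,129.26) = $2,042.48

$2,042.48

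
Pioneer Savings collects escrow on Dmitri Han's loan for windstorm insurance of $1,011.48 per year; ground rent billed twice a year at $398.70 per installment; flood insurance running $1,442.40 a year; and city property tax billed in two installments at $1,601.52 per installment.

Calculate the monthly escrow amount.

Windstorm insurance: $1,011.48/yr
Ground rent: $398.70 × 2 = $797.40/yr
Flood insurance: $1,442.40/yr
City property tax: $1,601.52 × 2 = $3,203.04/yr
Total per year = $1,011.48 + $797.40 + $1,442.40 + $3,203.04 = $6,454.32
Monthly = $6,454.32 ÷ 12 = $537.86

$537.86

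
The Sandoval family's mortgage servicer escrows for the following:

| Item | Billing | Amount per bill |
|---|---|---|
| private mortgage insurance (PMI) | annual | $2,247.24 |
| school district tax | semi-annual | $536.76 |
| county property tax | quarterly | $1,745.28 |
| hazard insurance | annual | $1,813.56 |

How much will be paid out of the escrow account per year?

$12,115.44

Private mortgage insurance (PMI) = $2,247.24/yr
School district tax = $536.76 × 2 = $1,073.52/yr
County property tax = $1,745.28 × 4 = $6,981.12/yr
Hazard insurance = $1,813.56/yr
Total annual escrow = $2,247.24 + $1,073.52 + $6,981.12 + $1,813.56 = $12,115.44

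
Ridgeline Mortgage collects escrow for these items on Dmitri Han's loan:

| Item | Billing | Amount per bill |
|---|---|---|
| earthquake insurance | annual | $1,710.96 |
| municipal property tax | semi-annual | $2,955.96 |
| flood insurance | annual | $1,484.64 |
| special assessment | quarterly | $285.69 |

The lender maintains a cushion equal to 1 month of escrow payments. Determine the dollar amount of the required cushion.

$854.19

Earthquake insurance = $1,710.96
Municipal property tax = $2,955.96 × 2 = $5,911.92
Flood insurance = $1,484.64
Special assessment = $285.69 × 4 = $1,142.76
Yearly total = $1,710.96 + $5,911.92 + $1,484.64 + $1,142.76 = $10,250.28
Monthly = $10,250.28 ÷ 12 = $854.19
Reserve = 1 × $854.19 = $854.19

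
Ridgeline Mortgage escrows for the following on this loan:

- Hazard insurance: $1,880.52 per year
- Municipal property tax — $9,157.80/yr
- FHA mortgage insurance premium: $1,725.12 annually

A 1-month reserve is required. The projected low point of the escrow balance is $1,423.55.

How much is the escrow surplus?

$359.93

Hazard insurance — $1,880.52 annually
Municipal property tax — $9,157.80 annually
FHA mortgage insurance premium — $1,725.12 annually
Total annual escrow = $12,763.44
Base monthly escrow = $12,763.44 / 12 = $1,063.62
Required reserve = 1 × $1,063.62 = $1,063.62
Surplus = $1,423.55 − $1,063.62 = $359.93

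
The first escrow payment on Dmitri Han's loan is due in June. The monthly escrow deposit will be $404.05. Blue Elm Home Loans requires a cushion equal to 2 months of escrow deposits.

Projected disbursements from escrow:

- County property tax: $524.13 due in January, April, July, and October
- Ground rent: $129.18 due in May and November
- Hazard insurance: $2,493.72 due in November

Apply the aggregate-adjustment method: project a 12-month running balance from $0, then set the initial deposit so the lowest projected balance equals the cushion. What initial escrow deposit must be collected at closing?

Cushion = 2 × $404.05 = $808.10
Trial balance (start $0, +$404.05 each month, − disbursements):
  Jun: +$404.05 → $404.05
  Jul: +$404.05 − $524.13 → $283.97
  Aug: +$404.05 → $688.02
  Sep: +$404.05 → $1,092.07
  Oct: +$404.05 − $524.13 → $971.99
  Nov: +$404.05 − $2,622.90 → -$1,246.86
  Dec: +$404.05 → -$842.81
  Jan: +$404.05 − $524.13 → -$962.89
  Feb: +$404.05 → -$558.84
  Mar: +$404.05 → -$154.79
  Apr: +$404.05 − $524.13 → -$274.87
  May: +$404.05 − $129.18 → $0.00
Lowest trial balance = -$1,246.86 (Nov)
Initial deposit = cushion − low point = $808.10 − (-$1,246.86) = $2,054.96

$2,054.96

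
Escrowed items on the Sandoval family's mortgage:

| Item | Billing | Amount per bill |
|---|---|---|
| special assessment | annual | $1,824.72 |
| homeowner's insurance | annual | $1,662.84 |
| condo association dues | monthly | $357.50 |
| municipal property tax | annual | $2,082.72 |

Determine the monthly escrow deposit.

$821.69

Special assessment — $1,824.72
Homeowner's insurance — $1,662.84
Condo association dues — $357.50 × 12 = $4,290.00
Municipal property tax — $2,082.72
Combined annual = $1,824.72 + $1,662.84 + $4,290.00 + $2,082.72 = $9,860.28
Base monthly escrow = $9,860.28 ÷ 12 = $821.69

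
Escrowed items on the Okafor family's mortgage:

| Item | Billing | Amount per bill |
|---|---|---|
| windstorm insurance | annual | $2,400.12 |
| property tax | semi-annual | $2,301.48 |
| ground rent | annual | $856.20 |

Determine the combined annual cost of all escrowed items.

Windstorm insurance: $2,400.12 per year
Property tax: $2,301.48 × 2 = $4,602.96 per year
Ground rent: $856.20 per year
Annual escrow total = $7,859.28

$7,859.28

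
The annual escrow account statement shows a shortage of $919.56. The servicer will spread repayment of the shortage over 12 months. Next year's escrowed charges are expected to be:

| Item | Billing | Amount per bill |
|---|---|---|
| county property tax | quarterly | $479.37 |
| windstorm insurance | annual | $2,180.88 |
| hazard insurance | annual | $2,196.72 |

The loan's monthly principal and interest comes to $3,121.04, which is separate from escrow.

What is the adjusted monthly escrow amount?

$601.22

County property tax: $479.37 × 4 = $1,917.48 annually
Windstorm insurance: $2,180.88 annually
Hazard insurance: $2,196.72 annually
Total per year = $6,295.08
Base monthly escrow = $6,295.08 ÷ 12 = $524.59
Shortage per month = $919.56 ÷ 12 = $76.63
Adjusted monthly = $524.59 + $76.63 = $601.22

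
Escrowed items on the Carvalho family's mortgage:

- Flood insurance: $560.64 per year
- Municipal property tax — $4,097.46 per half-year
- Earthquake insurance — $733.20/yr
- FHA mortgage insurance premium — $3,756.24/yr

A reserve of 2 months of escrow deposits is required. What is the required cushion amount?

Flood insurance: $560.64/yr
Municipal property tax: $4,097.46 × 2 = $8,194.92/yr
Earthquake insurance: $733.20/yr
FHA mortgage insurance premium: $3,756.24/yr
Total per year = $13,245.00
Per month = $13,245.00 / 12 = $1,103.75
Cushion = 2 × $1,103.75 = $2,207.50

$2,207.50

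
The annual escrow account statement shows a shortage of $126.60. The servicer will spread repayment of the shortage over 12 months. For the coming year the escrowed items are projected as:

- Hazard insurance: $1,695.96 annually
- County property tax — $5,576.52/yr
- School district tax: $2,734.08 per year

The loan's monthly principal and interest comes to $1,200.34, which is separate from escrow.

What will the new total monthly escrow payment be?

$844.43

Hazard insurance = $1,695.96 annually
County property tax = $5,576.52 annually
School district tax = $2,734.08 annually
Combined annual = $10,006.56
Base monthly escrow = $10,006.56 / 12 = $833.88
Shortage spread = $126.60 ÷ 12 = $10.55/mo
Adjusted monthly = $833.88 + $10.55 = $844.43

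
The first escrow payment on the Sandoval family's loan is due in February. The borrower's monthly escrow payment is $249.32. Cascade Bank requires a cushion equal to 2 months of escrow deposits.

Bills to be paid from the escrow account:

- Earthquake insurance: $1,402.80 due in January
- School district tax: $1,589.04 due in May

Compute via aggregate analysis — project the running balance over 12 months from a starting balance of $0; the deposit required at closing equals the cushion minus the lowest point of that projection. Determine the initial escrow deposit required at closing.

Cushion = 2 × $249.32 = $498.64
Trial balance (start $0, +$249.32 each month, − disbursements):
  Feb: +$249.32 → $249.32
  Mar: +$249.32 → $498.64
  Apr: +$249.32 → $747.96
  May: +$249.32 − $1,589.04 → -$591.76
  Jun: +$249.32 → -$342.44
  Jul: +$249.32 → -$93.12
  Aug: +$249.32 → $156.20
  Sep: +$249.32 → $405.52
  Oct: +$249.32 → $654.84
  Nov: +$249.32 → $904.16
  Dec: +$249.32 → $1,153.48
  Jan: +$249.32 − $1,402.80 → $0.00
Lowest trial balance = -$591.76 (May)
Initial deposit = cushion − low point = $498.64 − (-$591.76) = $1,090.40

$1,090.40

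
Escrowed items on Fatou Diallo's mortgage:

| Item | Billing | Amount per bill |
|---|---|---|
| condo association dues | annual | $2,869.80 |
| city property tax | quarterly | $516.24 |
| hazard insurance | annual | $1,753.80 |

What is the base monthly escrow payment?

$557.38

Condo association dues — $2,869.80/yr
City property tax — $516.24 × 4 = $2,064.96/yr
Hazard insurance — $1,753.80/yr
Combined annual = $2,869.80 + $2,064.96 + $1,753.80 = $6,688.56
Base monthly escrow = $6,688.56 ÷ 12 = $557.38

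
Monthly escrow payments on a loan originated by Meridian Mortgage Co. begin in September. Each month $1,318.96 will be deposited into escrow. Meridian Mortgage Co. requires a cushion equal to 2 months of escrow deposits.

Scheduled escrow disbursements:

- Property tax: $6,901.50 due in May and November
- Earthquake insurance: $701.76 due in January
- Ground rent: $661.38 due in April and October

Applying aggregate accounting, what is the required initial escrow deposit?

$6,594.80

Cushion = 2 × $1,318.96 = $2,637.92
Trial balance (start $0, +$1,318.96 each month, − disbursements):
  Sep: +$1,318.96 → $1,318.96
  Oct: +$1,318.96 − $661.38 → $1,976.54
  Nov: +$1,318.96 − $6,901.50 → -$3,606.00
  Dec: +$1,318.96 → -$2,287.04
  Jan: +$1,318.96 − $701.76 → -$1,669.84
  Feb: +$1,318.96 → -$350.88
  Mar: +$1,318.96 → $968.08
  Apr: +$1,318.96 − $661.38 → $1,625.66
  May: +$1,318.96 − $6,901.50 → -$3,956.88
  Jun: +$1,318.96 → -$2,637.92
  Jul: +$1,318.96 → -$1,318.96
  Aug: +$1,318.96 → $0.00
Lowest trial balance = -$3,956.88 (May)
Initial deposit = cushion − low point = $2,637.92 − (-$3,956.88) = $6,594.80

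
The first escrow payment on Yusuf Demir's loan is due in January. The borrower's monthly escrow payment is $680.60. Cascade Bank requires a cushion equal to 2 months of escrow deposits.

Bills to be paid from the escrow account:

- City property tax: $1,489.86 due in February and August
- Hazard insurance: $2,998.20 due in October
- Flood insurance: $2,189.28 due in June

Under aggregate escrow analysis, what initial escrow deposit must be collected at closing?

Cushion = 2 × $680.60 = $1,361.20
Trial balance (start $0, +$680.60 each month, − disbursements):
  Jan: +$680.60 → $680.60
  Feb: +$680.60 − $1,489.86 → -$128.66
  Mar: +$680.60 → $551.94
  Apr: +$680.60 → $1,232.54
  May: +$680.60 → $1,913.14
  Jun: +$680.60 − $2,189.28 → $404.46
  Jul: +$680.60 → $1,085.06
  Aug: +$680.60 − $1,489.86 → $275.80
  Sep: +$680.60 → $956.40
  Oct: +$680.60 − $2,998.20 → -$1,361.20
  Nov: +$680.60 → -$680.60
  Dec: +$680.60 → $0.00
Lowest trial balance = -$1,361.20 (Oct)
Initial deposit = cushion − low point = $1,361.20 − (-$1,361.20) = $2,722.40

$2,722.40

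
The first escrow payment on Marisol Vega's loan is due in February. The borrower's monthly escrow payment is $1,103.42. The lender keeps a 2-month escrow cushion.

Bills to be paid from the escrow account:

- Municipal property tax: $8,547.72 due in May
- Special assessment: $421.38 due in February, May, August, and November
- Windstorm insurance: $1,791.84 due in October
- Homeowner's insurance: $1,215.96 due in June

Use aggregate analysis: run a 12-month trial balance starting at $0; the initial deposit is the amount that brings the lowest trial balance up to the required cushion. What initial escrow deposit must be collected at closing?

$7,296.18

Cushion = 2 × $1,103.42 = $2,206.84
Trial balance (start $0, +$1,103.42 each month, − disbursements):
  Feb: +$1,103.42 − $421.38 → $682.04
  Mar: +$1,103.42 → $1,785.46
  Apr: +$1,103.42 → $2,888.88
  May: +$1,103.42 − $8,969.10 → -$4,976.80
  Jun: +$1,103.42 − $1,215.96 → -$5,089.34
  Jul: +$1,103.42 → -$3,985.92
  Aug: +$1,103.42 − $421.38 → -$3,303.88
  Sep: +$1,103.42 → -$2,200.46
  Oct: +$1,103.42 − $1,791.84 → -$2,888.88
  Nov: +$1,103.42 − $421.38 → -$2,206.84
  Dec: +$1,103.42 → -$1,103.42
  Jan: +$1,103.42 → $0.00
Lowest trial balance = -$5,089.34 (Jun)
Initial deposit = cushion − low point = $2,206.84 − (-$5,089.34) = $7,296.18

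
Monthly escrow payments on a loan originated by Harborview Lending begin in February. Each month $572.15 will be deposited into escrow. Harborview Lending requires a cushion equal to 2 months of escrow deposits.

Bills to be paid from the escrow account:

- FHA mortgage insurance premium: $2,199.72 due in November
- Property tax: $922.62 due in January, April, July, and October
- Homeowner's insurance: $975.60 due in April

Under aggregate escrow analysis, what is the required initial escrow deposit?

$1,365.98

Cushion = 2 × $572.15 = $1,144.30
Trial balance (start $0, +$572.15 each month, − disbursements):
  Feb: +$572.15 → $572.15
  Mar: +$572.15 → $1,144.30
  Apr: +$572.15 − $1,898.22 → -$181.77
  May: +$572.15 → $390.38
  Jun: +$572.15 → $962.53
  Jul: +$572.15 − $922.62 → $612.06
  Aug: +$572.15 → $1,184.21
  Sep: +$572.15 → $1,756.36
  Oct: +$572.15 − $922.62 → $1,405.89
  Nov: +$572.15 − $2,199.72 → -$221.68
  Dec: +$572.15 → $350.47
  Jan: +$572.15 − $922.62 → $0.00
Lowest trial balance = -$221.68 (Nov)
Initial deposit = cushion − low point = $1,144.30 − (-$221.68) = $1,365.98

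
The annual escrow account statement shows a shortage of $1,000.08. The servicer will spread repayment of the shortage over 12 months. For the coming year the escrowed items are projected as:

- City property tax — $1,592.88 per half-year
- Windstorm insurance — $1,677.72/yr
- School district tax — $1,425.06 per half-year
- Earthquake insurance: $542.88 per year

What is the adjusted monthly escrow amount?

$771.38

City property tax — $1,592.88 × 2 = $3,185.76 annually
Windstorm insurance — $1,677.72 annually
School district tax — $1,425.06 × 2 = $2,850.12 annually
Earthquake insurance — $542.88 annually
Annual escrow total = $8,256.48
Base monthly escrow = $8,256.48 ÷ 12 = $688.04
Shortage spread = $1,000.08 / 12 = $83.34/mo
New monthly escrow = $688.04 + $83.34 = $771.38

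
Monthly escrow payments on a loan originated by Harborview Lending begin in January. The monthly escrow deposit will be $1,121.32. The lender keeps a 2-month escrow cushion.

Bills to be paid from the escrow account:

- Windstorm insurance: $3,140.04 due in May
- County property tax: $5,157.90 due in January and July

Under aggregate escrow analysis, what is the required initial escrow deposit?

$7,849.24

Cushion = 2 × $1,121.32 = $2,242.64
Trial balance (start $0, +$1,121.32 each month, − disbursements):
  Jan: +$1,121.32 − $5,157.90 → -$4,036.58
  Feb: +$1,121.32 → -$2,915.26
  Mar: +$1,121.32 → -$1,793.94
  Apr: +$1,121.32 → -$672.62
  May: +$1,121.32 − $3,140.04 → -$2,691.34
  Jun: +$1,121.32 → -$1,570.02
  Jul: +$1,121.32 − $5,157.90 → -$5,606.60
  Aug: +$1,121.32 → -$4,485.28
  Sep: +$1,121.32 → -$3,363.96
  Oct: +$1,121.32 → -$2,242.64
  Nov: +$1,121.32 → -$1,121.32
  Dec: +$1,121.32 → $0.00
Lowest trial balance = -$5,606.60 (Jul)
Initial deposit = cushion − low point = $2,242.64 − (-$5,606.60) = $7,849.24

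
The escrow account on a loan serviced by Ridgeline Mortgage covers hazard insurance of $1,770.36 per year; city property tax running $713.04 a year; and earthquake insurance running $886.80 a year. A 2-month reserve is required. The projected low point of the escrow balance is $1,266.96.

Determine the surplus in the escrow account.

$705.26

Hazard insurance = $1,770.36 per year
City property tax = $713.04 per year
Earthquake insurance = $886.80 per year
Annual escrow total = $1,770.36 + $713.04 + $886.80 = $3,370.20
Base monthly escrow = $3,370.20 ÷ 12 = $280.85
Cushion = 2 × $280.85 = $561.70
Excess over cushion: $1,266.96 − $561.70 = $705.26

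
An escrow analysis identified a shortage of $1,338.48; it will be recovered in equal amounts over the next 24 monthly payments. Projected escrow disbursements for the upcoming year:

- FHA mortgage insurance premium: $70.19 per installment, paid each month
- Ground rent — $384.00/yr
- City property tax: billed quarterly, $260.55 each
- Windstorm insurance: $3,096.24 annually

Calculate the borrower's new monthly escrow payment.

FHA mortgage insurance premium = $70.19 × 12 = $842.28
Ground rent = $384.00
City property tax = $260.55 × 4 = $1,042.20
Windstorm insurance = $3,096.24
Total per year = $842.28 + $384.00 + $1,042.20 + $3,096.24 = $5,364.72
Monthly escrow = $5,364.72 / 12 = $447.06
Monthly shortage recovery: $1,338.48 ÷ 24 = $55.77
New monthly escrow = $447.06 + $55.77 = $502.83

$502.83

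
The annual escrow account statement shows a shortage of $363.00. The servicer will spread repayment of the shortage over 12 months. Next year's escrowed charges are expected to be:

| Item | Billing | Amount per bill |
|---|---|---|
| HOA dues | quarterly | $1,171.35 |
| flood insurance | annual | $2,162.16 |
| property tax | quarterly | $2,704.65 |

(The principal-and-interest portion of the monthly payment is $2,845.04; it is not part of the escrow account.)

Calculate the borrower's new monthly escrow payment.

$1,502.43

HOA dues — $1,171.35 × 4 = $4,685.40 annually
Flood insurance — $2,162.16 annually
Property tax — $2,704.65 × 4 = $10,818.60 annually
Total per year = $17,666.16
Per month = $17,666.16 / 12 = $1,472.18
Shortage per month = $363.00 ÷ 12 = $30.25
New monthly escrow = $1,472.18 + $30.25 = $1,502.43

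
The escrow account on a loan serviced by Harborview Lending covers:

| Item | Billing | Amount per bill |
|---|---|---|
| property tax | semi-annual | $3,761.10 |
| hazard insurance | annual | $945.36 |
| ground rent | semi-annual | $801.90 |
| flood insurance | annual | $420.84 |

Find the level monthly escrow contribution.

$874.35

Property tax — $3,761.10 × 2 = $7,522.20/yr
Hazard insurance — $945.36/yr
Ground rent — $801.90 × 2 = $1,603.80/yr
Flood insurance — $420.84/yr
Total annual escrow = $7,522.20 + $945.36 + $1,603.80 + $420.84 = $10,492.20
Base monthly escrow = $10,492.20 / 12 = $874.35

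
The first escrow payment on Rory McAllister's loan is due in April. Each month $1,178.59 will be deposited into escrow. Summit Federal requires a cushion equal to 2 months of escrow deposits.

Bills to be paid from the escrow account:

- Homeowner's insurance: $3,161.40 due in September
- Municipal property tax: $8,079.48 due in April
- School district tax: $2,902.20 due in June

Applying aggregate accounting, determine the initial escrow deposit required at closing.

Cushion = 2 × $1,178.59 = $2,357.18
Trial balance (start $0, +$1,178.59 each month, − disbursements):
  Apr: +$1,178.59 − $8,079.48 → -$6,900.89
  May: +$1,178.59 → -$5,722.30
  Jun: +$1,178.59 − $2,902.20 → -$7,445.91
  Jul: +$1,178.59 → -$6,267.32
  Aug: +$1,178.59 → -$5,088.73
  Sep: +$1,178.59 − $3,161.40 → -$7,071.54
  Oct: +$1,178.59 → -$5,892.95
  Nov: +$1,178.59 → -$4,714.36
  Dec: +$1,178.59 → -$3,535.77
  Jan: +$1,178.59 → -$2,357.18
  Feb: +$1,178.59 → -$1,178.59
  Mar: +$1,178.59 → $0.00
Lowest trial balance = -$7,445.91 (Jun)
Initial deposit = cushion − low point = $2,357.18 − (-$7,445.91) = $9,803.09

$9,803.09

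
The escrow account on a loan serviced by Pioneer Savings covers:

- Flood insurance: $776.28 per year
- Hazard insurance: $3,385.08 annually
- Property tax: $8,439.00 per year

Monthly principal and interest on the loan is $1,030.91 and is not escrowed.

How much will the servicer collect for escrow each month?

Flood insurance = $776.28 per year
Hazard insurance = $3,385.08 per year
Property tax = $8,439.00 per year
Annual escrow total = $12,600.36
Per month = $12,600.36 ÷ 12 = $1,050.03

$1,050.03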